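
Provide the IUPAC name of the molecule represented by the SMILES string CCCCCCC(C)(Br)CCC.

4-bromo-4-methyldecane

The longest continuous carbon chain has 10 atoms, so the parent hydride is decane.
Choose the numbering such that the substituent locant set {4,4} is lower than {7,7} at the first point of difference.
With this numbering: a bromo group at C-4; a methyl group at C-4.
Prefixes are listed alphabetically: bromo, methyl.
The name is 4-bromo-4-methyldecane.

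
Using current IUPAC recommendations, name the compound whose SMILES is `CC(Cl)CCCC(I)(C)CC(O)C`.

Counting along the main chain through the –OH group gives 9 carbons: the parent is nonane.
The highest-priority functional group is an alcohol (–OH), so the name ends in -ol.
Choose the numbering such that numbering from this end puts the hydroxyl group at C-2 rather than C-8.
With this numbering: the hydroxyl at C-2; a chloro group at C-8; an iodo group at C-4; a methyl group at C-4.
The substituents are ordered alphabetically, ignoring any di-/tri- multipliers.
The name is 8-chloro-4-iodo-4-methylnonan-2-ol.

8-chloro-4-iodo-4-methylnonan-2-ol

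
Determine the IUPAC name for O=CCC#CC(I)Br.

5-bromo-5-iodopent-3-ynal

Counting along the main chain through the –CHO group and the multiple bond gives 5 carbons: the parent is pentane.
An aldehyde (terminal –CHO) is the principal characteristic group, giving the suffix -al.
The chain contains a C≡C triple bond, so the unsaturation ending is -yne.
Number the chain so that the aldehyde carbon is C-1 by definition.
With this numbering: the triple bond between C-3 and C-4; a bromo group at C-5; an iodo group at C-5.
The substituents are ordered alphabetically, ignoring any di-/tri- multipliers.
Putting it together: 5-bromo-5-iodopent-3-ynal.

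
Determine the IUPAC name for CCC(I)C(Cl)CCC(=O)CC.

6-chloro-7-iodononan-3-one

The longest carbon chain that includes the carbonyl has 9 carbons, so the parent hydride is nonane.
The principal characteristic group is a ketone (C=O on an internal carbon), named with the suffix -one.
Number the chain so that numbering from this end puts the carbonyl group at C-3 rather than C-7.
This places the carbonyl at C-3; a chloro group at C-6; an iodo group at C-7.
Prefixes are listed alphabetically: chloro, iodo.
The name is 6-chloro-7-iodononan-3-one.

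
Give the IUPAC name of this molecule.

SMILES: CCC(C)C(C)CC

The longest continuous carbon chain has 6 atoms, so the parent hydride is hexane.
Both numbering directions give the same locant set; either may be used.
With this numbering: methyl groups at C-3 and C-4.
Assembling the pieces gives 3,4-dimethylhexane.

3,4-dimethylhexane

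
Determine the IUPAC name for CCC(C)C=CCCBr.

1-bromo-5-methylhept-3-ene

The longest carbon chain that includes the multiple bond has 7 carbons, so the parent hydride is heptane.
The chain contains a C=C double bond, so the unsaturation ending is -ene.
Number the chain so that numbering from this end puts the double bond at C-3 rather than C-4.
With this numbering: the double bond between C-3 and C-4; a bromo group at C-1; a methyl group at C-5.
The substituents are ordered alphabetically, ignoring any di-/tri- multipliers.
Assembling the pieces gives 1-bromo-5-methylhept-3-ene.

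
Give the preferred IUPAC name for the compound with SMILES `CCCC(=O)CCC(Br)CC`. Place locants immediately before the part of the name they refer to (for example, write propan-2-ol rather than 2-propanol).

7-bromononan-4-one

The longest chain bearing the carbonyl is 9 carbons long (nonane).
A ketone (C=O on an internal carbon) is the principal characteristic group, giving the suffix -one.
Number the chain so that numbering from this end puts the carbonyl group at C-4 rather than C-6.
This places the carbonyl at C-4; a bromo group at C-7.
The name is 7-bromononan-4-one.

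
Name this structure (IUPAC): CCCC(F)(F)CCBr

1-bromo-3,3-difluorohexane

The parent chain contains 6 carbons (hexane).
The numbering direction is chosen so that the substituent locant set {1,3,3} is lower than {4,4,6} at the first point of difference.
With this numbering: a bromo group at C-1; two fluoro groups at C-3.
Prefixes are listed alphabetically: bromo, fluoro.
The name is 1-bromo-3,3-difluorohexane.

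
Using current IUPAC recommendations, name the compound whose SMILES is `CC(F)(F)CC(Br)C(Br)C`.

The longest continuous carbon chain has 6 atoms, so the parent hydride is hexane.
Number the chain so that the substituent locant set {2,2,4,5} is lower than {2,3,5,5} at the first point of difference.
With this numbering: bromo groups at C-4 and C-5; two fluoro groups at C-2.
Substituent prefixes are cited in alphabetical order (multiplying prefixes like di-/tri- are ignored for ordering).
The name is 4,5-dibromo-2,2-difluorohexane.

4,5-dibromo-2,2-difluorohexane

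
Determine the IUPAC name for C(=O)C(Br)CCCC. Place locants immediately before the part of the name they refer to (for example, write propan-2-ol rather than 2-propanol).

2-bromohexanal

Counting along the main chain through the –CHO group gives 6 carbons: the parent is hexane.
The highest-priority functional group is an aldehyde (terminal –CHO), so the name ends in -al.
The numbering direction is chosen so that the aldehyde carbon is C-1 by definition.
This places a bromo group at C-2.
Assembling the pieces gives 2-bromohexanal.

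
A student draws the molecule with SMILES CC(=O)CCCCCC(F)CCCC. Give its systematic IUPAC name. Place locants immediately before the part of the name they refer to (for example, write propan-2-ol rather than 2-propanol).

8-fluorododecan-2-one

The longest carbon chain that includes the carbonyl has 12 carbons, so the parent hydride is dodecane.
The highest-priority functional group is a ketone (C=O on an internal carbon), so the name ends in -one.
Number the chain so that numbering from this end puts the carbonyl group at C-2 rather than C-11.
This places the carbonyl at C-2; a fluoro group at C-8.
The name is 8-fluorododecan-2-one.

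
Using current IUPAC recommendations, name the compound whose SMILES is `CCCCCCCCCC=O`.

decanal

Counting along the main chain through the –CHO group gives 10 carbons: the parent is decane.
An aldehyde (terminal –CHO) is the principal characteristic group, giving the suffix -al.
The numbering direction is chosen so that the aldehyde carbon is C-1 by definition.
The name is decanal.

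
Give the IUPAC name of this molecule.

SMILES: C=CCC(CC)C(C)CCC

The longest carbon chain that includes the multiple bond has 8 carbons, so the parent hydride is octane.
The chain contains a C=C double bond, so the unsaturation ending is -ene.
Choose the numbering such that numbering from this end puts the double bond at C-1 rather than C-7.
With this numbering: the double bond between C-1 and C-2; an ethyl group at C-4; a methyl group at C-5.
Substituent prefixes are cited in alphabetical order (multiplying prefixes like di-/tri- are ignored for ordering).
The name is 4-ethyl-5-methyloct-1-ene.

4-ethyl-5-methyloct-1-ene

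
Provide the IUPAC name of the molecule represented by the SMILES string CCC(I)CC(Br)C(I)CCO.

4-bromo-3,6-diiodooctan-1-ol

The longest carbon chain that includes the –OH group has 8 carbons, so the parent hydride is octane.
The principal characteristic group is an alcohol (–OH), named with the suffix -ol.
Number the chain so that numbering from this end puts the hydroxyl group at C-1 rather than C-8.
That gives the hydroxyl at C-1; a bromo group at C-4; iodo groups at C-3 and C-6.
Substituent prefixes are cited in alphabetical order (multiplying prefixes like di-/tri- are ignored for ordering).
Assembling the pieces gives 4-bromo-3,6-diiodooctan-1-ol.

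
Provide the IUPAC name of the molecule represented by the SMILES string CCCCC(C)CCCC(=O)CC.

The longest carbon chain that includes the carbonyl has 11 carbons, so the parent hydride is undecane.
The principal characteristic group is a ketone (C=O on an internal carbon), named with the suffix -one.
The numbering direction is chosen so that numbering from this end puts the carbonyl group at C-3 rather than C-9.
This places the carbonyl at C-3; a methyl group at C-7.
Putting it together: 7-methylundecan-3-one.

7-methylundecan-3-one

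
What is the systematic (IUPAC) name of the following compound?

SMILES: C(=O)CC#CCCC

The longest carbon chain that includes the –CHO group and the multiple bond has 7 carbons, so the parent hydride is heptane.
The principal characteristic group is an aldehyde (terminal –CHO), named with the suffix -al.
There is one C≡C triple bond, indicated by the ending -yne.
Choose the numbering such that the aldehyde carbon is C-1 by definition.
With this numbering: the triple bond between C-3 and C-4.
The name is hept-3-ynal.

hept-3-ynal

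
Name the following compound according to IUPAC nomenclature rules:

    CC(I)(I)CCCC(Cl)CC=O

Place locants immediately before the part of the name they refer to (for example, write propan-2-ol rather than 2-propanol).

3-chloro-7,7-diiodooctanal

The longest carbon chain that includes the –CHO group has 8 carbons, so the parent hydride is octane.
The principal characteristic group is an aldehyde (terminal –CHO), named with the suffix -al.
Number the chain so that the aldehyde carbon is C-1 by definition.
With this numbering: a chloro group at C-3; two iodo groups at C-7.
The substituents are ordered alphabetically, ignoring any di-/tri- multipliers.
Putting it together: 3-chloro-7,7-diiodooctanal.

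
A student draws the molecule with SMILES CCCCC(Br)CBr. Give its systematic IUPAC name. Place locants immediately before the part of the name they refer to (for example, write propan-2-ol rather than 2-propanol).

The longest continuous carbon chain has 6 atoms, so the parent hydride is hexane.
The numbering direction is chosen so that the substituent locant set {1,2} is lower than {5,6} at the first point of difference.
This places bromo groups at C-1 and C-2.
The name is 1,2-dibromohexane.

1,2-dibromohexane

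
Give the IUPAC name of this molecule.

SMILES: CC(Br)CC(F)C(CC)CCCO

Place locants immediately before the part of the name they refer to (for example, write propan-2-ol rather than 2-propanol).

Counting along the main chain through the –OH group gives 8 carbons: the parent is octane.
The highest-priority functional group is an alcohol (–OH), so the name ends in -ol.
Number the chain so that numbering from this end puts the hydroxyl group at C-1 rather than C-8.
That gives the hydroxyl at C-1; a bromo group at C-7; an ethyl group at C-4; a fluoro group at C-5.
The substituents are ordered alphabetically, ignoring any di-/tri- multipliers.
The name is 7-bromo-4-ethyl-5-fluorooctan-1-ol.

7-bromo-4-ethyl-5-fluorooctan-1-ol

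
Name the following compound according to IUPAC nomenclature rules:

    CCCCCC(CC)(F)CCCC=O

5-ethyl-5-fluorodecanal

The longest carbon chain that includes the –CHO group has 10 carbons, so the parent hydride is decane.
An aldehyde (terminal –CHO) is the principal characteristic group, giving the suffix -al.
The numbering direction is chosen so that the aldehyde carbon is C-1 by definition.
With this numbering: an ethyl group at C-5; a fluoro group at C-5.
The substituents are ordered alphabetically, ignoring any di-/tri- multipliers.
Assembling the pieces gives 5-ethyl-5-fluorodecanal.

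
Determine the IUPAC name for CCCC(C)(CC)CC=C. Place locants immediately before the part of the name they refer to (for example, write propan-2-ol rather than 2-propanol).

4-ethyl-4-methylhept-1-ene

The longest carbon chain that includes the multiple bond has 7 carbons, so the parent hydride is heptane.
The chain contains a C=C double bond, so the unsaturation ending is -ene.
Number the chain so that numbering from this end puts the double bond at C-1 rather than C-6.
This places the double bond between C-1 and C-2; an ethyl group at C-4; a methyl group at C-4.
The substituents are ordered alphabetically, ignoring any di-/tri- multipliers.
The name is 4-ethyl-4-methylhept-1-ene.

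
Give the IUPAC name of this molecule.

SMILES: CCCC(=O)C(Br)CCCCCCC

The longest chain bearing the carbonyl is 12 carbons long (dodecane).
The highest-priority functional group is a ketone (C=O on an internal carbon), so the name ends in -one.
The numbering direction is chosen so that numbering from this end puts the carbonyl group at C-4 rather than C-9.
That gives the carbonyl at C-4; a bromo group at C-5.
Assembling the pieces gives 5-bromododecan-4-one.

5-bromododecan-4-one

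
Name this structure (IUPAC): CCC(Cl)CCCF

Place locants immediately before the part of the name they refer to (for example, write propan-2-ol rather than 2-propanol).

The longest carbon chain is 6 atoms: the parent is hexane.
The numbering direction is chosen so that the substituent locant set {1,4} is lower than {3,6} at the first point of difference.
With this numbering: a chloro group at C-4; a fluoro group at C-1.
Prefixes are listed alphabetically: chloro, fluoro.
The name is 4-chloro-1-fluorohexane.

4-chloro-1-fluorohexane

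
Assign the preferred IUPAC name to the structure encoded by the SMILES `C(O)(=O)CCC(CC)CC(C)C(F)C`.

4-ethyl-7-fluoro-6-methyloctanoic acid

The longest chain bearing the –COOH group is 8 carbons long (octane).
A carboxylic acid (terminal –COOH) is the principal characteristic group, giving the suffix -oic acid.
Choose the numbering such that the carboxylic acid carbon is C-1 by definition.
With this numbering: an ethyl group at C-4; a fluoro group at C-7; a methyl group at C-6.
Prefixes are listed alphabetically: ethyl, fluoro, methyl.
The name is 4-ethyl-7-fluoro-6-methyloctanoic acid.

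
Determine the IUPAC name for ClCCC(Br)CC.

3-bromo-1-chloropentane

The longest carbon chain is 5 atoms: the parent is pentane.
Number the chain so that the substituent locant set {1,3} is lower than {3,5} at the first point of difference.
That gives a bromo group at C-3; a chloro group at C-1.
The substituents are ordered alphabetically, ignoring any di-/tri- multipliers.
The name is 3-bromo-1-chloropentane.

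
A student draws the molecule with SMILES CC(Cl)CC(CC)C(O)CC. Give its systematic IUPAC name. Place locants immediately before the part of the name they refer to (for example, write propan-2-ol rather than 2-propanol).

Counting along the main chain through the –OH group gives 7 carbons: the parent is heptane.
An alcohol (–OH) is the principal characteristic group, giving the suffix -ol.
The numbering direction is chosen so that numbering from this end puts the hydroxyl group at C-3 rather than C-5.
With this numbering: the hydroxyl at C-3; a chloro group at C-6; an ethyl group at C-4.
The substituents are ordered alphabetically, ignoring any di-/tri- multipliers.
Assembling the pieces gives 6-chloro-4-ethylheptan-3-ol.

6-chloro-4-ethylheptan-3-ol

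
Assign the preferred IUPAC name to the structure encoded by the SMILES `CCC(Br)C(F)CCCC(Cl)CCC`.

3-bromo-8-chloro-4-fluoroundecane

The longest carbon chain is 11 atoms: the parent is undecane.
Choose the numbering such that the substituent locant set {3,4,8} is lower than {4,8,9} at the first point of difference.
That gives a bromo group at C-3; a chloro group at C-8; a fluoro group at C-4.
Substituent prefixes are cited in alphabetical order (multiplying prefixes like di-/tri- are ignored for ordering).
Putting it together: 3-bromo-8-chloro-4-fluoroundecane.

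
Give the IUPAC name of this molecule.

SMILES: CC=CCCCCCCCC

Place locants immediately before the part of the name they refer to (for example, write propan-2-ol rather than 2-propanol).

Counting along the main chain through the multiple bond gives 11 carbons: the parent is undecane.
There is one C=C double bond, indicated by the ending -ene.
Choose the numbering such that numbering from this end puts the double bond at C-2 rather than C-9.
This places the double bond between C-2 and C-3.
The name is undec-2-ene.

undec-2-ene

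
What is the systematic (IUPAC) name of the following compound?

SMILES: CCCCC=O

pentanal

The longest carbon chain that includes the –CHO group has 5 carbons, so the parent hydride is pentane.
The highest-priority functional group is an aldehyde (terminal –CHO), so the name ends in -al.
Choose the numbering such that the aldehyde carbon is C-1 by definition.
Putting it together: pentanal.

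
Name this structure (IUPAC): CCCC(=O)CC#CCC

non-6-yn-4-one

The longest carbon chain that includes the carbonyl and the multiple bond has 9 carbons, so the parent hydride is nonane.
The highest-priority functional group is a ketone (C=O on an internal carbon), so the name ends in -one.
The chain contains a C≡C triple bond, so the unsaturation ending is -yne.
Number the chain so that numbering from this end puts the carbonyl group at C-4 rather than C-6.
This places the carbonyl at C-4; the triple bond between C-6 and C-7.
The name is non-6-yn-4-one.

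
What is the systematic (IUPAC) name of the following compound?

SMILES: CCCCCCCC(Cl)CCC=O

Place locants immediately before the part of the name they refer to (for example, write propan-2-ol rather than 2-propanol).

4-chloroundecanal

The longest chain bearing the –CHO group is 11 carbons long (undecane).
The highest-priority functional group is an aldehyde (terminal –CHO), so the name ends in -al.
Number the chain so that the aldehyde carbon is C-1 by definition.
This places a chloro group at C-4.
Assembling the pieces gives 4-chloroundecanal.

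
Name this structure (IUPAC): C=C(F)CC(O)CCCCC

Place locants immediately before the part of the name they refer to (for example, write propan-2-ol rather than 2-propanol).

Counting along the main chain through the –OH group and the multiple bond gives 9 carbons: the parent is nonane.
An alcohol (–OH) is the principal characteristic group, giving the suffix -ol.
The chain contains a C=C double bond, so the unsaturation ending is -ene.
The numbering direction is chosen so that numbering from this end puts the hydroxyl group at C-4 rather than C-6.
That gives the hydroxyl at C-4; the double bond between C-1 and C-2; a fluoro group at C-2.
Putting it together: 2-fluoronon-1-en-4-ol.

2-fluoronon-1-en-4-ol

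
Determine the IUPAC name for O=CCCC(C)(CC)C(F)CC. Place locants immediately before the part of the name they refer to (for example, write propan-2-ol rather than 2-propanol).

The longest carbon chain that includes the –CHO group has 7 carbons, so the parent hydride is heptane.
An aldehyde (terminal –CHO) is the principal characteristic group, giving the suffix -al.
The numbering direction is chosen so that the aldehyde carbon is C-1 by definition.
This places an ethyl group at C-4; a fluoro group at C-5; a methyl group at C-4.
Substituent prefixes are cited in alphabetical order (multiplying prefixes like di-/tri- are ignored for ordering).
The name is 4-ethyl-5-fluoro-4-methylheptanal.

4-ethyl-5-fluoro-4-methylheptanal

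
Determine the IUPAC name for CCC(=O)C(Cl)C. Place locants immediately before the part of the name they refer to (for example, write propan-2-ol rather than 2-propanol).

2-chloropentan-3-one

The longest carbon chain that includes the carbonyl has 5 carbons, so the parent hydride is pentane.
The principal characteristic group is a ketone (C=O on an internal carbon), named with the suffix -one.
The numbering direction is chosen so that the substituent locant set {2} is lower than {4} at the first point of difference.
This places the carbonyl at C-3; a chloro group at C-2.
Assembling the pieces gives 2-chloropentan-3-one.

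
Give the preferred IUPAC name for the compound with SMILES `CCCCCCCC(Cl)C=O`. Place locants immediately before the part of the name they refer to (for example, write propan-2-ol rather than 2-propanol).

2-chlorononanal

The longest carbon chain that includes the –CHO group has 9 carbons, so the parent hydride is nonane.
An aldehyde (terminal –CHO) is the principal characteristic group, giving the suffix -al.
Number the chain so that the aldehyde carbon is C-1 by definition.
This places a chloro group at C-2.
Putting it together: 2-chlorononanal.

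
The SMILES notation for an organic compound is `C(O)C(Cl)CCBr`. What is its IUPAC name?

4-bromo-2-chlorobutan-1-ol

The longest carbon chain that includes the –OH group has 4 carbons, so the parent hydride is butane.
An alcohol (–OH) is the principal characteristic group, giving the suffix -ol.
The numbering direction is chosen so that numbering from this end puts the hydroxyl group at C-1 rather than C-4.
With this numbering: the hydroxyl at C-1; a bromo group at C-4; a chloro group at C-2.
The substituents are ordered alphabetically, ignoring any di-/tri- multipliers.
Assembling the pieces gives 4-bromo-2-chlorobutan-1-ol.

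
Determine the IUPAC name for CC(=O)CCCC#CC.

Counting along the main chain through the carbonyl and the multiple bond gives 8 carbons: the parent is octane.
A ketone (C=O on an internal carbon) is the principal characteristic group, giving the suffix -one.
The chain contains a C≡C triple bond, so the unsaturation ending is -yne.
Choose the numbering such that numbering from this end puts the carbonyl group at C-2 rather than C-7.
That gives the carbonyl at C-2; the triple bond between C-6 and C-7.
Assembling the pieces gives oct-6-yn-2-one.

oct-6-yn-2-one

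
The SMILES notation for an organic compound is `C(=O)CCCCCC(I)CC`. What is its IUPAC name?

The longest chain bearing the –CHO group is 9 carbons long (nonane).
An aldehyde (terminal –CHO) is the principal characteristic group, giving the suffix -al.
Number the chain so that the aldehyde carbon is C-1 by definition.
With this numbering: an iodo group at C-7.
Assembling the pieces gives 7-iodononanal.

7-iodononanal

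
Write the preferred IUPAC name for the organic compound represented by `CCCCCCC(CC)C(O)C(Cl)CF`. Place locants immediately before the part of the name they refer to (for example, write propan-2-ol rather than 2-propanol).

2-chloro-4-ethyl-1-fluorodecan-3-ol

The longest chain bearing the –OH group is 10 carbons long (decane).
The highest-priority functional group is an alcohol (–OH), so the name ends in -ol.
Choose the numbering such that numbering from this end puts the hydroxyl group at C-3 rather than C-8.
That gives the hydroxyl at C-3; a chloro group at C-2; an ethyl group at C-4; a fluoro group at C-1.
The substituents are ordered alphabetically, ignoring any di-/tri- multipliers.
Putting it together: 2-chloro-4-ethyl-1-fluorodecan-3-ol.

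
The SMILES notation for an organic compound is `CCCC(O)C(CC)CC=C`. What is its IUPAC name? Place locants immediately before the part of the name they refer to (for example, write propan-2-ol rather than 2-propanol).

5-ethyloct-7-en-4-ol

The longest carbon chain that includes the –OH group and the multiple bond has 8 carbons, so the parent hydride is octane.
The principal characteristic group is an alcohol (–OH), named with the suffix -ol.
The chain contains a C=C double bond, so the unsaturation ending is -ene.
The numbering direction is chosen so that numbering from this end puts the hydroxyl group at C-4 rather than C-5.
This places the hydroxyl at C-4; the double bond between C-7 and C-8; an ethyl group at C-5.
Assembling the pieces gives 5-ethyloct-7-en-4-ol.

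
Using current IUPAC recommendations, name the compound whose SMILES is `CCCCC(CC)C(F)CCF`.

4-ethyl-1,3-difluorooctane

The longest continuous carbon chain has 8 atoms, so the parent hydride is octane.
Number the chain so that the substituent locant set {1,3,4} is lower than {5,6,8} at the first point of difference.
This places an ethyl group at C-4; fluoro groups at C-1 and C-3.
Substituent prefixes are cited in alphabetical order (multiplying prefixes like di-/tri- are ignored for ordering).
Putting it together: 4-ethyl-1,3-difluorooctane.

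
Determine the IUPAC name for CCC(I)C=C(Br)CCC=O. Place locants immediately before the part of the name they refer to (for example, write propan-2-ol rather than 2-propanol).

4-bromo-6-iodooct-4-enal

The longest chain bearing the –CHO group and the multiple bond is 8 carbons long (octane).
An aldehyde (terminal –CHO) is the principal characteristic group, giving the suffix -al.
The chain contains a C=C double bond, so the unsaturation ending is -ene.
The numbering direction is chosen so that the aldehyde carbon is C-1 by definition.
This places the double bond between C-4 and C-5; a bromo group at C-4; an iodo group at C-6.
Prefixes are listed alphabetically: bromo, iodo.
Assembling the pieces gives 4-bromo-6-iodooct-4-enal.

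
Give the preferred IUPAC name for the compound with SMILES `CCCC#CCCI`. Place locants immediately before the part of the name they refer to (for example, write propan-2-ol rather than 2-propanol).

1-iodohept-3-yne

The longest chain bearing the multiple bond is 7 carbons long (heptane).
The chain contains a C≡C triple bond, so the unsaturation ending is -yne.
Number the chain so that numbering from this end puts the triple bond at C-3 rather than C-4.
With this numbering: the triple bond between C-3 and C-4; an iodo group at C-1.
Assembling the pieces gives 1-iodohept-3-yne.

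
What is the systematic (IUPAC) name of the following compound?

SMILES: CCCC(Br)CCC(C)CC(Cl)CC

The longest continuous carbon chain has 11 atoms, so the parent hydride is undecane.
Choose the numbering such that the substituent locant set {3,5,8} is lower than {4,7,9} at the first point of difference.
This places a bromo group at C-8; a chloro group at C-3; a methyl group at C-5.
Substituent prefixes are cited in alphabetical order (multiplying prefixes like di-/tri- are ignored for ordering).
Putting it together: 8-bromo-3-chloro-5-methylundecane.

8-bromo-3-chloro-5-methylundecane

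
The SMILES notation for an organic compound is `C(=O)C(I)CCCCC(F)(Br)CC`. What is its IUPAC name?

7-bromo-7-fluoro-2-iodononanal

Counting along the main chain through the –CHO group gives 9 carbons: the parent is nonane.
An aldehyde (terminal –CHO) is the principal characteristic group, giving the suffix -al.
Number the chain so that the aldehyde carbon is C-1 by definition.
This places a bromo group at C-7; a fluoro group at C-7; an iodo group at C-2.
The substituents are ordered alphabetically, ignoring any di-/tri- multipliers.
The name is 7-bromo-7-fluoro-2-iodononanal.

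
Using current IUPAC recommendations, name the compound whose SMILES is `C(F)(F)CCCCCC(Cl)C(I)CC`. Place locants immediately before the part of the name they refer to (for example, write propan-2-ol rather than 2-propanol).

7-chloro-1,1-difluoro-8-iododecane

The longest continuous carbon chain has 10 atoms, so the parent hydride is decane.
Choose the numbering such that the substituent locant set {1,1,7,8} is lower than {3,4,10,10} at the first point of difference.
This places a chloro group at C-7; two fluoro groups at C-1; an iodo group at C-8.
Substituent prefixes are cited in alphabetical order (multiplying prefixes like di-/tri- are ignored for ordering).
Assembling the pieces gives 7-chloro-1,1-difluoro-8-iododecane.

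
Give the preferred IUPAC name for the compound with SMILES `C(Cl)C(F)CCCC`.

1-chloro-2-fluorohexane

The longest carbon chain is 6 atoms: the parent is hexane.
Number the chain so that the substituent locant set {1,2} is lower than {5,6} at the first point of difference.
This places a chloro group at C-1; a fluoro group at C-2.
The substituents are ordered alphabetically, ignoring any di-/tri- multipliers.
Assembling the pieces gives 1-chloro-2-fluorohexane.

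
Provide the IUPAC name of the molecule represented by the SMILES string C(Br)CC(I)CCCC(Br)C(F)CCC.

1,7-dibromo-8-fluoro-3-iodoundecane

The parent chain contains 11 carbons (undecane).
The numbering direction is chosen so that the substituent locant set {1,3,7,8} is lower than {4,5,9,11} at the first point of difference.
This places bromo groups at C-1 and C-7; a fluoro group at C-8; an iodo group at C-3.
Prefixes are listed alphabetically: bromo, fluoro, iodo.
Assembling the pieces gives 1,7-dibromo-8-fluoro-3-iodoundecane.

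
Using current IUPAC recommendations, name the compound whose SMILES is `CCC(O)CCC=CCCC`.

dec-6-en-3-ol

Counting along the main chain through the –OH group and the multiple bond gives 10 carbons: the parent is decane.
The principal characteristic group is an alcohol (–OH), named with the suffix -ol.
A C=C double bond in the chain gives the infix -ene-.
Choose the numbering such that numbering from this end puts the hydroxyl group at C-3 rather than C-8.
This places the hydroxyl at C-3; the double bond between C-6 and C-7.
Assembling the pieces gives dec-6-en-3-ol.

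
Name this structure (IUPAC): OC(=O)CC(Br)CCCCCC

3-bromononanoic acid

Counting along the main chain through the –COOH group gives 9 carbons: the parent is nonane.
The highest-priority functional group is a carboxylic acid (terminal –COOH), so the name ends in -oic acid.
Number the chain so that the carboxylic acid carbon is C-1 by definition.
With this numbering: a bromo group at C-3.
Putting it together: 3-bromononanoic acid.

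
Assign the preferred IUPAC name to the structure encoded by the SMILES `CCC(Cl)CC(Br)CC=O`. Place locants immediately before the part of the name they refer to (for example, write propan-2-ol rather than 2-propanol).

The longest carbon chain that includes the –CHO group has 7 carbons, so the parent hydride is heptane.
An aldehyde (terminal –CHO) is the principal characteristic group, giving the suffix -al.
The numbering direction is chosen so that the aldehyde carbon is C-1 by definition.
With this numbering: a bromo group at C-3; a chloro group at C-5.
Prefixes are listed alphabetically: bromo, chloro.
Assembling the pieces gives 3-bromo-5-chloroheptanal.

3-bromo-5-chloroheptanal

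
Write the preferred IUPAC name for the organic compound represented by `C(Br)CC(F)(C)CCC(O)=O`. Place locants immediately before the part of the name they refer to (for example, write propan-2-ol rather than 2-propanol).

6-bromo-4-fluoro-4-methylhexanoic acid

The longest carbon chain that includes the –COOH group has 6 carbons, so the parent hydride is hexane.
The principal characteristic group is a carboxylic acid (terminal –COOH), named with the suffix -oic acid.
Choose the numbering such that the carboxylic acid carbon is C-1 by definition.
This places a bromo group at C-6; a fluoro group at C-4; a methyl group at C-4.
Prefixes are listed alphabetically: bromo, fluoro, methyl.
Putting it together: 6-bromo-4-fluoro-4-methylhexanoic acid.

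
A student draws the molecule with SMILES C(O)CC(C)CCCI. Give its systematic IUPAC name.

6-iodo-3-methylhexan-1-ol

Counting along the main chain through the –OH group gives 6 carbons: the parent is hexane.
The highest-priority functional group is an alcohol (–OH), so the name ends in -ol.
Choose the numbering such that numbering from this end puts the hydroxyl group at C-1 rather than C-6.
This places the hydroxyl at C-1; an iodo group at C-6; a methyl group at C-3.
Prefixes are listed alphabetically: iodo, methyl.
Assembling the pieces gives 6-iodo-3-methylhexan-1-ol.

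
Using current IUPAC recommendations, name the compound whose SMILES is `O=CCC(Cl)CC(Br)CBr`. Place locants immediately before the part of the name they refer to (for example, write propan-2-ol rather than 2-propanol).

The longest chain bearing the –CHO group is 6 carbons long (hexane).
The principal characteristic group is an aldehyde (terminal –CHO), named with the suffix -al.
The numbering direction is chosen so that the aldehyde carbon is C-1 by definition.
That gives bromo groups at C-5 and C-6; a chloro group at C-3.
Substituent prefixes are cited in alphabetical order (multiplying prefixes like di-/tri- are ignored for ordering).
The name is 5,6-dibromo-3-chlorohexanal.

5,6-dibromo-3-chlorohexanal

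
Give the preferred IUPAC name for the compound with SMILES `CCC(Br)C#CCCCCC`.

3-bromodec-4-yne

Counting along the main chain through the multiple bond gives 10 carbons: the parent is decane.
A C≡C triple bond in the chain gives the infix -yne-.
Choose the numbering such that numbering from this end puts the triple bond at C-4 rather than C-6.
This places the triple bond between C-4 and C-5; a bromo group at C-3.
The name is 3-bromodec-4-yne.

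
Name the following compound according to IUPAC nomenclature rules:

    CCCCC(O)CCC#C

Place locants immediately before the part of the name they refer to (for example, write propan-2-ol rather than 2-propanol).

Counting along the main chain through the –OH group and the multiple bond gives 9 carbons: the parent is nonane.
The principal characteristic group is an alcohol (–OH), named with the suffix -ol.
There is one C≡C triple bond, indicated by the ending -yne.
The numbering direction is chosen so that numbering from this end puts the triple bond at C-1 rather than C-8.
With this numbering: the hydroxyl at C-5; the triple bond between C-1 and C-2.
Assembling the pieces gives non-1-yn-5-ol.

non-1-yn-5-ol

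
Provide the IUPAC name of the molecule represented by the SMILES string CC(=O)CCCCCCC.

The longest carbon chain that includes the carbonyl has 9 carbons, so the parent hydride is nonane.
The highest-priority functional group is a ketone (C=O on an internal carbon), so the name ends in -one.
Choose the numbering such that numbering from this end puts the carbonyl group at C-2 rather than C-8.
This places the carbonyl at C-2.
The name is nonan-2-one.

nonan-2-one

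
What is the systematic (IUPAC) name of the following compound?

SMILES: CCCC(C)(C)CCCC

4,4-dimethyloctane

The parent chain contains 8 carbons (octane).
Choose the numbering such that the substituent locant set {4,4} is lower than {5,5} at the first point of difference.
With this numbering: two methyl groups at C-4.
Putting it together: 4,4-dimethyloctane.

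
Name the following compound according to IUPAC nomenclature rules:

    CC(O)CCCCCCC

nonan-2-ol

The longest chain bearing the –OH group is 9 carbons long (nonane).
An alcohol (–OH) is the principal characteristic group, giving the suffix -ol.
The numbering direction is chosen so that numbering from this end puts the hydroxyl group at C-2 rather than C-8.
This places the hydroxyl at C-2.
Putting it together: nonan-2-ol.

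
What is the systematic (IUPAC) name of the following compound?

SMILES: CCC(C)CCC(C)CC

The longest continuous carbon chain has 8 atoms, so the parent hydride is octane.
Numbering from either end gives identical locants here.
This places methyl groups at C-3 and C-6.
The name is 3,6-dimethyloctane.

3,6-dimethyloctane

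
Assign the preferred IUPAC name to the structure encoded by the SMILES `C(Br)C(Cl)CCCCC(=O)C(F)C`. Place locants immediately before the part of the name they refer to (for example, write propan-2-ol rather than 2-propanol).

9-bromo-8-chloro-2-fluorononan-3-one

The longest carbon chain that includes the carbonyl has 9 carbons, so the parent hydride is nonane.
The highest-priority functional group is a ketone (C=O on an internal carbon), so the name ends in -one.
The numbering direction is chosen so that numbering from this end puts the carbonyl group at C-3 rather than C-7.
With this numbering: the carbonyl at C-3; a bromo group at C-9; a chloro group at C-8; a fluoro group at C-2.
Substituent prefixes are cited in alphabetical order (multiplying prefixes like di-/tri- are ignored for ordering).
The name is 9-bromo-8-chloro-2-fluorononan-3-one.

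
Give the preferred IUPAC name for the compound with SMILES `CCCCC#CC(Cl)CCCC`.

7-chloroundec-5-yne

The longest carbon chain that includes the multiple bond has 11 carbons, so the parent hydride is undecane.
There is one C≡C triple bond, indicated by the ending -yne.
Number the chain so that numbering from this end puts the triple bond at C-5 rather than C-6.
With this numbering: the triple bond between C-5 and C-6; a chloro group at C-7.
Putting it together: 7-chloroundec-5-yne.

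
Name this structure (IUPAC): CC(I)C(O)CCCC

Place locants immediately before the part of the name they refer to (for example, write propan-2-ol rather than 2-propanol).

The longest carbon chain that includes the –OH group has 7 carbons, so the parent hydride is heptane.
An alcohol (–OH) is the principal characteristic group, giving the suffix -ol.
Number the chain so that numbering from this end puts the hydroxyl group at C-3 rather than C-5.
This places the hydroxyl at C-3; an iodo group at C-2.
Assembling the pieces gives 2-iodoheptan-3-ol.

2-iodoheptan-3-ol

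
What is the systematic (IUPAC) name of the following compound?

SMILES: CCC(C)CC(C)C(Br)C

The longest continuous carbon chain has 7 atoms, so the parent hydride is heptane.
The numbering direction is chosen so that the substituent locant set {2,3,5} is lower than {3,5,6} at the first point of difference.
With this numbering: a bromo group at C-2; methyl groups at C-3 and C-5.
The substituents are ordered alphabetically, ignoring any di-/tri- multipliers.
Putting it together: 2-bromo-3,5-dimethylheptane.

2-bromo-3,5-dimethylheptane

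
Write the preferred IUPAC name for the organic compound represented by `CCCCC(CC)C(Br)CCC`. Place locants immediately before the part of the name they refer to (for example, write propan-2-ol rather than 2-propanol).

4-bromo-5-ethylnonane

The longest carbon chain is 9 atoms: the parent is nonane.
Choose the numbering such that the substituent locant set {4,5} is lower than {5,6} at the first point of difference.
That gives a bromo group at C-4; an ethyl group at C-5.
Prefixes are listed alphabetically: bromo, ethyl.
Putting it together: 4-bromo-5-ethylnonane.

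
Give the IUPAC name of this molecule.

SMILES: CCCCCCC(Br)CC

The longest continuous carbon chain has 9 atoms, so the parent hydride is nonane.
Number the chain so that the substituent locant set {3} is lower than {7} at the first point of difference.
With this numbering: a bromo group at C-3.
The name is 3-bromononane.

3-bromononane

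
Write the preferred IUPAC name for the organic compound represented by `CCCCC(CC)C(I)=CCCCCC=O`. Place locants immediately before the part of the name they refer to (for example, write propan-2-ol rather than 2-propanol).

8-ethyl-7-iodododec-6-enal

The longest chain bearing the –CHO group and the multiple bond is 12 carbons long (dodecane).
The highest-priority functional group is an aldehyde (terminal –CHO), so the name ends in -al.
The chain contains a C=C double bond, so the unsaturation ending is -ene.
Number the chain so that the aldehyde carbon is C-1 by definition.
This places the double bond between C-6 and C-7; an ethyl group at C-8; an iodo group at C-7.
Prefixes are listed alphabetically: ethyl, iodo.
Assembling the pieces gives 8-ethyl-7-iodododec-6-enal.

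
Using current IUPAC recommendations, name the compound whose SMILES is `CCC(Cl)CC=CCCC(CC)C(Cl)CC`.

3,10-dichloro-9-ethyldodec-5-ene

Counting along the main chain through the multiple bond gives 12 carbons: the parent is dodecane.
The chain contains a C=C double bond, so the unsaturation ending is -ene.
Choose the numbering such that numbering from this end puts the double bond at C-5 rather than C-7.
That gives the double bond between C-5 and C-6; chloro groups at C-3 and C-10; an ethyl group at C-9.
Substituent prefixes are cited in alphabetical order (multiplying prefixes like di-/tri- are ignored for ordering).
Assembling the pieces gives 3,10-dichloro-9-ethyldodec-5-ene.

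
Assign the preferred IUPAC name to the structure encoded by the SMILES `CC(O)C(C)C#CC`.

3-methylhex-4-yn-2-ol

The longest chain bearing the –OH group and the multiple bond is 6 carbons long (hexane).
An alcohol (–OH) is the principal characteristic group, giving the suffix -ol.
There is one C≡C triple bond, indicated by the ending -yne.
The numbering direction is chosen so that numbering from this end puts the hydroxyl group at C-2 rather than C-5.
This places the hydroxyl at C-2; the triple bond between C-4 and C-5; a methyl group at C-3.
Putting it together: 3-methylhex-4-yn-2-ol.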